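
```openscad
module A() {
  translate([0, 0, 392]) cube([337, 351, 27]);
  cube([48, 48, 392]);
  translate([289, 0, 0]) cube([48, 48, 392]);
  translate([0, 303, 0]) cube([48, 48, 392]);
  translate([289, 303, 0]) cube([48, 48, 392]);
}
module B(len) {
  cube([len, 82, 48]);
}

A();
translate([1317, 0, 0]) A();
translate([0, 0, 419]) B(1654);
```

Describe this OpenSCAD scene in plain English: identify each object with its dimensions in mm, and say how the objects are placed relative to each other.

A is a four-legged stool. The seat is a 337×351×27 mm slab whose top surface is at z = 419 mm; four square legs, each 48×48 mm in cross-section, run from the floor (z = 0) to the underside of the seat, each flush with a corner of the seat.

B is a rectangular beam 1654 mm long (x), 82 mm deep (y), 48 mm thick (z).

The beam spans the tops of two stools placed 980 mm apart, resting at z = 419 mm.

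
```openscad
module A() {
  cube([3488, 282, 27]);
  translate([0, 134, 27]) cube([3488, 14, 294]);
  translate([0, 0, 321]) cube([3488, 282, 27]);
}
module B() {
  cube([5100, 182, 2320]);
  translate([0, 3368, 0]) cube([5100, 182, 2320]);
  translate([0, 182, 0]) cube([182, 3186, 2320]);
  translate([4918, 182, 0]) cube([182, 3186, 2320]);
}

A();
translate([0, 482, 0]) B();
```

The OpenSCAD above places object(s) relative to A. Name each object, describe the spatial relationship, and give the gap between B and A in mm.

The house frame's nearest face is 200 mm from the I-beam's +y face.

A is an I-beam. B is a house frame. The house frame is on the floor beside the I-beam on its +y side. The gap between the house frame and the I-beam is 200 mm.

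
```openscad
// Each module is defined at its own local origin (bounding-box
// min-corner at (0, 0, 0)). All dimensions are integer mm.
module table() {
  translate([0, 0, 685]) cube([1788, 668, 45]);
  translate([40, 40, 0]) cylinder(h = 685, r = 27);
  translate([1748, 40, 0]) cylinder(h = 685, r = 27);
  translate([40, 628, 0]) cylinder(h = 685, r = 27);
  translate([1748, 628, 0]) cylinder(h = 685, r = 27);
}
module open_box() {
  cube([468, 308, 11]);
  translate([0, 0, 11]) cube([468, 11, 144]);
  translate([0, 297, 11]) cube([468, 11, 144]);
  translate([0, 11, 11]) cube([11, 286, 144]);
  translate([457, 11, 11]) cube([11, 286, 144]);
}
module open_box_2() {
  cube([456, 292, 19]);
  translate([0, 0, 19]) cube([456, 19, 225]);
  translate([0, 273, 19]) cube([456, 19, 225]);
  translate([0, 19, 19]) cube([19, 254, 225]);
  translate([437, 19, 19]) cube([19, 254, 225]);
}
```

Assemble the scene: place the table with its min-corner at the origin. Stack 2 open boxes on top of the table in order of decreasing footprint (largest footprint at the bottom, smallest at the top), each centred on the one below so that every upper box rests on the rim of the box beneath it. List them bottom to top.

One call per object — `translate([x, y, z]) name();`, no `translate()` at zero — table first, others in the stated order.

table();
translate([660, 180, 730]) open_box();
translate([666, 188, 885]) open_box_2();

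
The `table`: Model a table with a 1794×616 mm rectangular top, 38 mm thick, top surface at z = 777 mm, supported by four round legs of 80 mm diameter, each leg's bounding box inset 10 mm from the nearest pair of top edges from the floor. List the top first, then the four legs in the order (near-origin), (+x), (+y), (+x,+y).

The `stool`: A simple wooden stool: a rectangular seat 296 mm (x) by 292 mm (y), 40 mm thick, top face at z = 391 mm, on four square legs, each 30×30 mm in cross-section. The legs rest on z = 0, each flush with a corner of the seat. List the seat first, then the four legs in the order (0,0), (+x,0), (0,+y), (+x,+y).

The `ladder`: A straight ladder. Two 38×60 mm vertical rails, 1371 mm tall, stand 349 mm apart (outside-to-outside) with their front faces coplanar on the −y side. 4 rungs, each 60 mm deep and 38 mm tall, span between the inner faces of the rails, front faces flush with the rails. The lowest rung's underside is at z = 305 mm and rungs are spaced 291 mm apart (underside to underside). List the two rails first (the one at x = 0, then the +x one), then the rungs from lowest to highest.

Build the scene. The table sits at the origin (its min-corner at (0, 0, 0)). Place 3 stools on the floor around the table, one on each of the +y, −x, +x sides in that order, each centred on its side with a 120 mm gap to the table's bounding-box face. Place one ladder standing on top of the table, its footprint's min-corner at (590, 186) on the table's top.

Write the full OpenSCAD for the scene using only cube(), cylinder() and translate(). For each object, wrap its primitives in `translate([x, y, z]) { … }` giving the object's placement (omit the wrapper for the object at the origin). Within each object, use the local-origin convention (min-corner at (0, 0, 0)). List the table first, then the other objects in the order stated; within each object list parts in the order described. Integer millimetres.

translate([0, 0, 739]) cube([1794, 616, 38]);
translate([50, 50, 0]) cylinder(h = 739, r = 40);
translate([1744, 50, 0]) cylinder(h = 739, r = 40);
translate([50, 566, 0]) cylinder(h = 739, r = 40);
translate([1744, 566, 0]) cylinder(h = 739, r = 40);
translate([749, 736, 0]) {
  translate([0, 0, 351]) cube([296, 292, 40]);
  cube([30, 30, 351]);
  translate([266, 0, 0]) cube([30, 30, 351]);
  translate([0, 262, 0]) cube([30, 30, 351]);
  translate([266, 262, 0]) cube([30, 30, 351]);
}
translate([-416, 162, 0]) {
  translate([0, 0, 351]) cube([296, 292, 40]);
  cube([30, 30, 351]);
  translate([266, 0, 0]) cube([30, 30, 351]);
  translate([0, 262, 0]) cube([30, 30, 351]);
  translate([266, 262, 0]) cube([30, 30, 351]);
}
translate([1914, 162, 0]) {
  translate([0, 0, 351]) cube([296, 292, 40]);
  cube([30, 30, 351]);
  translate([266, 0, 0]) cube([30, 30, 351]);
  translate([0, 262, 0]) cube([30, 30, 351]);
  translate([266, 262, 0]) cube([30, 30, 351]);
}
translate([590, 186, 777]) {
  cube([38, 60, 1371]);
  translate([311, 0, 0]) cube([38, 60, 1371]);
  translate([38, 0, 305]) cube([273, 60, 38]);
  translate([38, 0, 596]) cube([273, 60, 38]);
  translate([38, 0, 887]) cube([273, 60, 38]);
  translate([38, 0, 1178]) cube([273, 60, 38]);
}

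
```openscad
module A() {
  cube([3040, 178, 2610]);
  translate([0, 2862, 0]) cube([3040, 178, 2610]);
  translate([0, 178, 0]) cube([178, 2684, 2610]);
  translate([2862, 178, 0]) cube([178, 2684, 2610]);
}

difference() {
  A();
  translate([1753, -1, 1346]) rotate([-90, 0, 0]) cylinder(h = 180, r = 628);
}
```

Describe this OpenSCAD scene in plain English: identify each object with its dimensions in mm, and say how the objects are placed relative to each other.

A is the wall frame of a small rectangular building: four walls, each 2610 mm tall and 178 mm thick, enclosing a footprint 3040 mm (x) by 3040 mm (y) outside-to-outside, with no floor or roof. The front and back walls (the −y and +y sides) span the full width; the two side walls fit between them.

The house frame has a circular hole of radius 628 mm through its front wall, centred at (x = 1753, z = 1346).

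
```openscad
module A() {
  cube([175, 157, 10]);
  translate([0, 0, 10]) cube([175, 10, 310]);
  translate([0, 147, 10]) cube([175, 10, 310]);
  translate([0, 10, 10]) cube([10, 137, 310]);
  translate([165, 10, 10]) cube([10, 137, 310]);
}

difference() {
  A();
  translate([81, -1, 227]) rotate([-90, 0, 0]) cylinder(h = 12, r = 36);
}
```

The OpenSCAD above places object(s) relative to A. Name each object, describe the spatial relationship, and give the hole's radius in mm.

The subtracted cylinder has r = 36 mm.

A is an open box. The open box has a circular hole through its front wall. The hole's radius is 36 mm.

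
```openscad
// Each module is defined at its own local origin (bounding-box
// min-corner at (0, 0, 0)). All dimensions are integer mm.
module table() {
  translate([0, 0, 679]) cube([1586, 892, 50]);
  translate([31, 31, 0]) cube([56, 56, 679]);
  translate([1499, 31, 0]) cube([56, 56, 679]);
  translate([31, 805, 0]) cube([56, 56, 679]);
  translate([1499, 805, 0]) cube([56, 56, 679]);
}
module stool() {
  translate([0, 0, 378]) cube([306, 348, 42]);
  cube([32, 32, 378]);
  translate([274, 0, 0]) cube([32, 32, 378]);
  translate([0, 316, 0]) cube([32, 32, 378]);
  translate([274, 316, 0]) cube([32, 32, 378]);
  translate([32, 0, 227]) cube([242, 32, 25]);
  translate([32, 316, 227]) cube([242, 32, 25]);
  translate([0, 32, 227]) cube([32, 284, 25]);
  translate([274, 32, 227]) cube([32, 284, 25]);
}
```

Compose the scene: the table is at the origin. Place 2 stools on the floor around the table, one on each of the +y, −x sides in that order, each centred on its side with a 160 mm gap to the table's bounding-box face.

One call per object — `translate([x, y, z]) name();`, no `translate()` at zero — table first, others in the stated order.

table();
translate([640, 1052, 0]) stool();
translate([-466, 272, 0]) stool();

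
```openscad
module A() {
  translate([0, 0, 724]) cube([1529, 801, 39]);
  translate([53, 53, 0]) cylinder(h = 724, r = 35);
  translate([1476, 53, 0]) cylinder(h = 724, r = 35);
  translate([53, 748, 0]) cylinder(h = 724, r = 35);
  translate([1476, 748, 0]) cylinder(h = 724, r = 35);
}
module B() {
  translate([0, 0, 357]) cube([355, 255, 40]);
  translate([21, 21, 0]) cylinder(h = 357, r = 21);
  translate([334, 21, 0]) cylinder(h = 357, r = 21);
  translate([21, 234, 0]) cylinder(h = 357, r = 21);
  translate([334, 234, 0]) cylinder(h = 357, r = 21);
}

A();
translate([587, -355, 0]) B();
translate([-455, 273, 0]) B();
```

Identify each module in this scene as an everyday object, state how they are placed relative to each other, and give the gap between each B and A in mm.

A is a table. B is a stool. Two stools sit around the table at the −y, −x sides. The gap between each stool and the table is 100 mm.

Each stool's nearest face is 100 mm from the table's bounding box.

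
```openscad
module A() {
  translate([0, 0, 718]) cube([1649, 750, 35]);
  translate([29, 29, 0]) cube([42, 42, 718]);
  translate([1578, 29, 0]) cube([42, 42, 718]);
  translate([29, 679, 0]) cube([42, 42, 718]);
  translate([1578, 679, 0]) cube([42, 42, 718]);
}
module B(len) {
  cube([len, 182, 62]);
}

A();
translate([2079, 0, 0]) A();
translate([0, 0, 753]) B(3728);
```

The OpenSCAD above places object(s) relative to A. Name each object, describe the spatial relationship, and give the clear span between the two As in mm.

A is a table. B is a beam. A beam spans the tops of two tables. The clear span between the two tables is 430 mm.

Second table starts at x = 2079; first ends at x = 1649; clear span = 2079 − 1649 = 430 mm.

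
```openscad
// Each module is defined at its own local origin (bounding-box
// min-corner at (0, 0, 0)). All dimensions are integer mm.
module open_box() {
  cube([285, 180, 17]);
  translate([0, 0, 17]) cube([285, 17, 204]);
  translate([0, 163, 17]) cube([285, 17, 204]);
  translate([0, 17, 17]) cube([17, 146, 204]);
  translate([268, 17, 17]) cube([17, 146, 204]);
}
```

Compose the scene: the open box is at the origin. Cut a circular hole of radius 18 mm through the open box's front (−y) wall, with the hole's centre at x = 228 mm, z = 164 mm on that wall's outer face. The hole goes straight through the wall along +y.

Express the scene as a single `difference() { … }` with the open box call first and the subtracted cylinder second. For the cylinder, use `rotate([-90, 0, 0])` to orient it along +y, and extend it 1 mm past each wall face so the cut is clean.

difference() {
  open_box();
  translate([228, -1, 164]) rotate([-90, 0, 0]) cylinder(h = 19, r = 18);
}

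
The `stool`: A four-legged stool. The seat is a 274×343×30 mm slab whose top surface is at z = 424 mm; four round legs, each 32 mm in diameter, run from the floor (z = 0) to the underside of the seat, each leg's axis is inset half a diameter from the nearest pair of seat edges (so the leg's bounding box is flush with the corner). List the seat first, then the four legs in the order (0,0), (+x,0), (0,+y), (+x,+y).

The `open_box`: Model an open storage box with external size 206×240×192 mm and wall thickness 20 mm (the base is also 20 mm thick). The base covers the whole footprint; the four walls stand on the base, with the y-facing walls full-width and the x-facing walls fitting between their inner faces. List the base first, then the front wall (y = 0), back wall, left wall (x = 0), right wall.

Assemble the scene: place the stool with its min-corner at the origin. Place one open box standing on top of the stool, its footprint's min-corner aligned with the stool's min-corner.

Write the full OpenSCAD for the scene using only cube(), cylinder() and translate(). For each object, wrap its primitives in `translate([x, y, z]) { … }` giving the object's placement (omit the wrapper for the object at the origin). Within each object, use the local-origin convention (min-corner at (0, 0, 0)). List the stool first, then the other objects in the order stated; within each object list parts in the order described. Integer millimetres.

translate([0, 0, 394]) cube([274, 343, 30]);
translate([16, 16, 0]) cylinder(h = 394, r = 16);
translate([258, 16, 0]) cylinder(h = 394, r = 16);
translate([16, 327, 0]) cylinder(h = 394, r = 16);
translate([258, 327, 0]) cylinder(h = 394, r = 16);
translate([0, 0, 424]) {
  cube([206, 240, 20]);
  translate([0, 0, 20]) cube([206, 20, 172]);
  translate([0, 220, 20]) cube([206, 20, 172]);
  translate([0, 20, 20]) cube([20, 200, 172]);
  translate([186, 20, 20]) cube([20, 200, 172]);
}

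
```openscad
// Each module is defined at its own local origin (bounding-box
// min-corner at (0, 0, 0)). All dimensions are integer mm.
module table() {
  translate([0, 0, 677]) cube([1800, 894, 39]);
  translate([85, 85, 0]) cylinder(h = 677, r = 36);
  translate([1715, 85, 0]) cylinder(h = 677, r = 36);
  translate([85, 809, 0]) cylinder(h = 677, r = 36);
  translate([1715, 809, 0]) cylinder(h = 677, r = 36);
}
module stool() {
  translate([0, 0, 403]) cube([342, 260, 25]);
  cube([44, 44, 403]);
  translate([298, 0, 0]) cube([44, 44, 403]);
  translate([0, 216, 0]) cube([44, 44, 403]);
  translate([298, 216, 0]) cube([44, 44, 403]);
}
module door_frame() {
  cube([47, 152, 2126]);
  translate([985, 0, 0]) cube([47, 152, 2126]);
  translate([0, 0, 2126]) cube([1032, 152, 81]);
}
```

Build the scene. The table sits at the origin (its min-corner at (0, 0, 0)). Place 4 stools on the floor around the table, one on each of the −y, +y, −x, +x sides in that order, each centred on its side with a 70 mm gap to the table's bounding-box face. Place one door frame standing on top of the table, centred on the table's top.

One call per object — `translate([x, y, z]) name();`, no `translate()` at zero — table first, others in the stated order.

table();
translate([729, -330, 0]) stool();
translate([729, 964, 0]) stool();
translate([-412, 317, 0]) stool();
translate([1870, 317, 0]) stool();
translate([384, 371, 716]) door_frame();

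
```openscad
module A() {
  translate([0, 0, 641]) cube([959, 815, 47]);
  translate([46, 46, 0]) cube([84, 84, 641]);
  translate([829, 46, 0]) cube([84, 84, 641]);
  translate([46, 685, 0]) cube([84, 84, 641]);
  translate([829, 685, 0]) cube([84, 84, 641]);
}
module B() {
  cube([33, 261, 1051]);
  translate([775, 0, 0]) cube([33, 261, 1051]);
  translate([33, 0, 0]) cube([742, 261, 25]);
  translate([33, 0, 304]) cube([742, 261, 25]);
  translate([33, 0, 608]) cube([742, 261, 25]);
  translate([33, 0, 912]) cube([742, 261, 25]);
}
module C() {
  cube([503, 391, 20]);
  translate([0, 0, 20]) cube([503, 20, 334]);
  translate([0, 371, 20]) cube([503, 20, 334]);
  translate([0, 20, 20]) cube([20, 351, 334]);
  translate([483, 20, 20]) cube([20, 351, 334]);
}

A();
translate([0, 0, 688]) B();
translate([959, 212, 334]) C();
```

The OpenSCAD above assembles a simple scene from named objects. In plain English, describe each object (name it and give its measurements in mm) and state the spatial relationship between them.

A is a table with a 959×815 mm rectangular top, 47 mm thick, top surface at z = 688 mm, supported by four 84×84 mm square legs, each inset 46 mm from the nearest pair of top edges, running from the floor.

B is an open bookshelf. Two side panels, each 33 mm thick, 261 mm deep and 1051 mm tall, stand 808 mm apart (outside-to-outside). Between them sit 4 shelves, each 25 mm thick and 261 mm deep, spanning the full gap between the sides. The bottom shelf rests on the floor (its underside at z = 0) and the clear gap between one shelf's top and the next shelf's underside is 279 mm.

C is an open-topped rectangular box: outside dimensions 503×391×354 mm, with a uniform wall and base thickness of 20 mm. The base is a full 503×391 slab on the floor; four walls sit on top of the base. The front and back walls (the −y and +y sides) span the full width; the two side walls fit between them.

The bookshelf is on top of the table. The open box is beside the table with their tops flush at z = 688.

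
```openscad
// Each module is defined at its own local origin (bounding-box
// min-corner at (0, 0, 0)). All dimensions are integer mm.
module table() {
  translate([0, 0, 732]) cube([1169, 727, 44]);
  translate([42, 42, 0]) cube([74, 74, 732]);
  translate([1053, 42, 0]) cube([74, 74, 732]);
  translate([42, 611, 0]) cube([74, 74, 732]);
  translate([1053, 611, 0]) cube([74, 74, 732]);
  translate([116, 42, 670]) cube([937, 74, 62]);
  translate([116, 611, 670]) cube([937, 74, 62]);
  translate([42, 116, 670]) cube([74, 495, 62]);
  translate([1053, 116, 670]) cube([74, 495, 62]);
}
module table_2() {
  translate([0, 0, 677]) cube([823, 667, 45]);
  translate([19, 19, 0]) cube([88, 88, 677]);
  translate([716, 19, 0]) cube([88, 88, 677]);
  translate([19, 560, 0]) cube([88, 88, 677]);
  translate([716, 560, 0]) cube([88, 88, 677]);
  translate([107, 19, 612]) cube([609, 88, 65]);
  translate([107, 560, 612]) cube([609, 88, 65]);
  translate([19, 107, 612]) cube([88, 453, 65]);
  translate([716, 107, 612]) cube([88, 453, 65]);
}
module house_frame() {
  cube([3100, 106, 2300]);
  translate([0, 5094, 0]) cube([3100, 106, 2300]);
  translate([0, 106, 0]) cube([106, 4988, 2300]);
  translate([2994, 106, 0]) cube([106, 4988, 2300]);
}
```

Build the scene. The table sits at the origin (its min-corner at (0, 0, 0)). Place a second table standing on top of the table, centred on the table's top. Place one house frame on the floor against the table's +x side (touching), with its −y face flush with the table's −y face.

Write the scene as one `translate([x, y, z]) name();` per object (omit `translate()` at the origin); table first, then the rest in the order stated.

table();
translate([173, 30, 776]) table_2();
translate([1169, 0, 0]) house_frame();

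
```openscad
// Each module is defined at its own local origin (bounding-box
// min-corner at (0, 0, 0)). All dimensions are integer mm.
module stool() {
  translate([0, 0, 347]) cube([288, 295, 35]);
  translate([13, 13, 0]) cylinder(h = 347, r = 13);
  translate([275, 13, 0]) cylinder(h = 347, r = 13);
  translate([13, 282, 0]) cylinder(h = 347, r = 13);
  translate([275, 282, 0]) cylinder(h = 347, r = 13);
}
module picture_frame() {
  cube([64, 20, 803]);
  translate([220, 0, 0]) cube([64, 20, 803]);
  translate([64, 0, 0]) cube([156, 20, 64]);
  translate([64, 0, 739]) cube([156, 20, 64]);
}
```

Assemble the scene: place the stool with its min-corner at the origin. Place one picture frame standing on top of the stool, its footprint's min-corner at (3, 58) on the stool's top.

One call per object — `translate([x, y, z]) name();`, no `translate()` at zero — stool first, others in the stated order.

stool();
translate([3, 58, 382]) picture_frame();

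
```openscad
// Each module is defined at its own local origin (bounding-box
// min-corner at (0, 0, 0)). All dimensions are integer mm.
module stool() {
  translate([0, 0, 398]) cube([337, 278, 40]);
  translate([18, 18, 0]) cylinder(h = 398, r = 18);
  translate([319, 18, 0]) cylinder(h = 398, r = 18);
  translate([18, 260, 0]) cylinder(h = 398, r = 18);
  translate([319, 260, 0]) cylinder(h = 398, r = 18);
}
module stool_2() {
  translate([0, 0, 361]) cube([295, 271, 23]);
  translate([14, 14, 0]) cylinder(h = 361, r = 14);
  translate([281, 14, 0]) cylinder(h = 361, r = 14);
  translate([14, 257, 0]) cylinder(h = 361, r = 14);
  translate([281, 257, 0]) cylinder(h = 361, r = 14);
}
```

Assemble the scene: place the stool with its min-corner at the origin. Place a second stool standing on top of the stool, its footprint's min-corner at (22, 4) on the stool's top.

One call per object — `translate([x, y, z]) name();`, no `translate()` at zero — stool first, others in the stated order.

stool();
translate([22, 4, 438]) stool_2();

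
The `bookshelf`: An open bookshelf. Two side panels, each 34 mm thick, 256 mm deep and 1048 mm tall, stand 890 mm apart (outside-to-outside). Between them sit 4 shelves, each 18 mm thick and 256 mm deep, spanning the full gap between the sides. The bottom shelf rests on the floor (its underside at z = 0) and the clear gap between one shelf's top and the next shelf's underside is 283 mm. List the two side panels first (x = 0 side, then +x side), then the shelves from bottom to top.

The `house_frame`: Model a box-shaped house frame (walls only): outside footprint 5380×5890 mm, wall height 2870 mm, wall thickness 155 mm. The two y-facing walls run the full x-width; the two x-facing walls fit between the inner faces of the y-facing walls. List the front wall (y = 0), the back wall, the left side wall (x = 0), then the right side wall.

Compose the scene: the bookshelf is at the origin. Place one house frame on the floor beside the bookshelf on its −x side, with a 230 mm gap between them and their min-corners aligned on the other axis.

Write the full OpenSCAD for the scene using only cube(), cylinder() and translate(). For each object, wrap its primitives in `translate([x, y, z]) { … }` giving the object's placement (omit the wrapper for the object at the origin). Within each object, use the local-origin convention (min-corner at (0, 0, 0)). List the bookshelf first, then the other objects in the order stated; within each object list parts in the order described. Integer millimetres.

cube([34, 256, 1048]);
translate([856, 0, 0]) cube([34, 256, 1048]);
translate([34, 0, 0]) cube([822, 256, 18]);
translate([34, 0, 301]) cube([822, 256, 18]);
translate([34, 0, 602]) cube([822, 256, 18]);
translate([34, 0, 903]) cube([822, 256, 18]);
translate([-5610, 0, 0]) {
  cube([5380, 155, 2870]);
  translate([0, 5735, 0]) cube([5380, 155, 2870]);
  translate([0, 155, 0]) cube([155, 5580, 2870]);
  translate([5225, 155, 0]) cube([155, 5580, 2870]);
}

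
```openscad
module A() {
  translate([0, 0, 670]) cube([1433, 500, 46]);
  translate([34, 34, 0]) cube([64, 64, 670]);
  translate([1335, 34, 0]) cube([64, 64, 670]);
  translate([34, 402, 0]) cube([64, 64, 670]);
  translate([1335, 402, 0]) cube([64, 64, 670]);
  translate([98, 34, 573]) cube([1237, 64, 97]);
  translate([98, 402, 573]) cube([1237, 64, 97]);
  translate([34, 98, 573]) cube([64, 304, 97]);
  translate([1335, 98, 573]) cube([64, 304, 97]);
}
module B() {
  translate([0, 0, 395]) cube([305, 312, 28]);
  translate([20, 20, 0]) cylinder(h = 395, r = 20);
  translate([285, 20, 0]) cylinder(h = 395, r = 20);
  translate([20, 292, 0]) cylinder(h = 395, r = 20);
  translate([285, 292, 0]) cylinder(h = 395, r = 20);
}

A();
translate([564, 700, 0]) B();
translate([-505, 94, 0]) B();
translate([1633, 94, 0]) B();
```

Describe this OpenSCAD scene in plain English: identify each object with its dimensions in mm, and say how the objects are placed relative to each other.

A is a table with a 1433×500 mm rectangular top, 46 mm thick, top surface at z = 716 mm, supported by four 64×64 mm square legs, each inset 34 mm from the nearest pair of top edges, running from the floor. Four apron rails, 64 mm thick and 97 mm tall, run between adjacent legs with their top edges flush with the underside of the top and their outer faces flush with the legs' outer faces.

B is a four-legged stool. The seat is a 305×312×28 mm slab whose top surface is at z = 423 mm; four round legs, each 40 mm in diameter, run from the floor (z = 0) to the underside of the seat, each leg's axis is inset half a diameter from the nearest pair of seat edges (so the leg's bounding box is flush with the corner).

Three stools sit around the table at the +y, −x, +x sides.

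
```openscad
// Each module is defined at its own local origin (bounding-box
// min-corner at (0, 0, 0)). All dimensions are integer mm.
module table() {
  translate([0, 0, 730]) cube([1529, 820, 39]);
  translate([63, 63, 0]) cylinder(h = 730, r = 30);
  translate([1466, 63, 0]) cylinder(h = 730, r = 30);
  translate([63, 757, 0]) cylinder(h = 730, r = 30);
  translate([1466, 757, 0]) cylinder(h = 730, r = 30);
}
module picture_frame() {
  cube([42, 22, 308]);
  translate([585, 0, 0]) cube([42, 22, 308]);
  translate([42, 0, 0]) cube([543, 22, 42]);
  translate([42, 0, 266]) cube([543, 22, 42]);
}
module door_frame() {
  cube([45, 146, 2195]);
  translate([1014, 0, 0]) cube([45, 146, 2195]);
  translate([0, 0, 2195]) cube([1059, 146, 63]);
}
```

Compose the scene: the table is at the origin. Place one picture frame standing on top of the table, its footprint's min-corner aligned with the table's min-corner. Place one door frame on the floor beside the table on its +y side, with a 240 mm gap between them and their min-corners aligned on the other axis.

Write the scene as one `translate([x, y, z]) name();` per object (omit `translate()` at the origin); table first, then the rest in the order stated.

table();
translate([0, 0, 769]) picture_frame();
translate([0, 1060, 0]) door_frame();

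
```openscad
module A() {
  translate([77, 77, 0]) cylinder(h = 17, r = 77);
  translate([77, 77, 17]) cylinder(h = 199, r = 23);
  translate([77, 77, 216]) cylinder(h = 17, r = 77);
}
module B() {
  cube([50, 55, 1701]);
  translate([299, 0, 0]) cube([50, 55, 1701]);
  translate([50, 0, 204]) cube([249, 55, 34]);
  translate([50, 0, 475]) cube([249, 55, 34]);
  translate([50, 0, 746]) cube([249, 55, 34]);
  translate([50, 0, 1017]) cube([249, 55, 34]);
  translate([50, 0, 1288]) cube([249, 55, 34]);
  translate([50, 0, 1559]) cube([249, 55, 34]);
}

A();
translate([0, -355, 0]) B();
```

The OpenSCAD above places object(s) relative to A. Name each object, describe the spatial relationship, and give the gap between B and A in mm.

A is a spool. B is a ladder. The ladder is on the floor beside the spool on its −y side. The gap between the ladder and the spool is 300 mm.

The ladder's nearest face is 300 mm from the spool's −y face.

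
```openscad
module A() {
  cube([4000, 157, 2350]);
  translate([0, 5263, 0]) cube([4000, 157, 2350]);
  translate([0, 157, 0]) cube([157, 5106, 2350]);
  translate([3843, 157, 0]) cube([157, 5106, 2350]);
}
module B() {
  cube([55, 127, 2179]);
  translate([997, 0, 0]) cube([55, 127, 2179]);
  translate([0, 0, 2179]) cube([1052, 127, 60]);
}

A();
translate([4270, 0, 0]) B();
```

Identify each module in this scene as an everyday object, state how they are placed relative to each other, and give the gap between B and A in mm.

The door frame's nearest face is 270 mm from the house frame's +x face.

A is a house frame. B is a door frame. The door frame is on the floor beside the house frame on its +x side. The gap between the door frame and the house frame is 270 mm.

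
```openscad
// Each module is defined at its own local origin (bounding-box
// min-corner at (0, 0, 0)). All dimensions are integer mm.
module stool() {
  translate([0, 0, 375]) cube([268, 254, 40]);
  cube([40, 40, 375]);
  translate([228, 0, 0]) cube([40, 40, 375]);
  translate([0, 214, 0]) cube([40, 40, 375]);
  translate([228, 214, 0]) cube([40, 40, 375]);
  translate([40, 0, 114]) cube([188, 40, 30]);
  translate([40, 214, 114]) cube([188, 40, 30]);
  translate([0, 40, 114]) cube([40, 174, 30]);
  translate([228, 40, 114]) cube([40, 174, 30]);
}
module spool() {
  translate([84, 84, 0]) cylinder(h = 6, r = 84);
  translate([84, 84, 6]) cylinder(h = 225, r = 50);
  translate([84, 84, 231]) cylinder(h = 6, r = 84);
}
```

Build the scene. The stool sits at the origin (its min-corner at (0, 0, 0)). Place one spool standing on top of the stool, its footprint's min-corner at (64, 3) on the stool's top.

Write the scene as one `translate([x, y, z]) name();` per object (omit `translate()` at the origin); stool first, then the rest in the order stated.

stool();
translate([64, 3, 415]) spool();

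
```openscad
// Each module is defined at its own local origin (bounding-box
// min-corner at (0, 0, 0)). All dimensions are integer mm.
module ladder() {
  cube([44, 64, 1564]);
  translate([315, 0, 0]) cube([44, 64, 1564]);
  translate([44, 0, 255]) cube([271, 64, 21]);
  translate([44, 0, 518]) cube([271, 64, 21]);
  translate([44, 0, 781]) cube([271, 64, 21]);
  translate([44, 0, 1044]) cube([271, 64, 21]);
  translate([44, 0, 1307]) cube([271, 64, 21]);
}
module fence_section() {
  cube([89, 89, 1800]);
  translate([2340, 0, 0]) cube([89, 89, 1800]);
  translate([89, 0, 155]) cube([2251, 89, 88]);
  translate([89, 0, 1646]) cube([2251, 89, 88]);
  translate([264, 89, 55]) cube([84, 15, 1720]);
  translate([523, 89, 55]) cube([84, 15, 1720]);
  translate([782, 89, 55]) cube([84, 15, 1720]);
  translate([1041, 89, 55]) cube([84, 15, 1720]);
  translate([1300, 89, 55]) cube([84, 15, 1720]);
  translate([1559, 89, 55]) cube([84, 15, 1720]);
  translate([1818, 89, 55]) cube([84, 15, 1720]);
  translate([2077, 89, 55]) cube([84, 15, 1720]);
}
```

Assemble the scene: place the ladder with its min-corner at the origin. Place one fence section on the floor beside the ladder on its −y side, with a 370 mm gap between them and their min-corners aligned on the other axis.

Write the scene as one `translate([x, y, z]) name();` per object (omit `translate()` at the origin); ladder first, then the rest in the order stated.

ladder();
translate([0, -474, 0]) fence_section();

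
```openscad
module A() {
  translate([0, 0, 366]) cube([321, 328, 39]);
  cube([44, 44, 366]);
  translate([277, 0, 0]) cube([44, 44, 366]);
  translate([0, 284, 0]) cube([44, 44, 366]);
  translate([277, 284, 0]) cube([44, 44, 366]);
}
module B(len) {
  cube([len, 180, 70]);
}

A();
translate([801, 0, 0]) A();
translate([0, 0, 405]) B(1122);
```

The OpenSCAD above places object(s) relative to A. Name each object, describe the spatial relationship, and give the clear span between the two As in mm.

Second stool starts at x = 801; first ends at x = 321; clear span = 801 − 321 = 480 mm.

A is a stool. B is a beam. A beam spans the tops of two stools. The clear span between the two stools is 480 mm.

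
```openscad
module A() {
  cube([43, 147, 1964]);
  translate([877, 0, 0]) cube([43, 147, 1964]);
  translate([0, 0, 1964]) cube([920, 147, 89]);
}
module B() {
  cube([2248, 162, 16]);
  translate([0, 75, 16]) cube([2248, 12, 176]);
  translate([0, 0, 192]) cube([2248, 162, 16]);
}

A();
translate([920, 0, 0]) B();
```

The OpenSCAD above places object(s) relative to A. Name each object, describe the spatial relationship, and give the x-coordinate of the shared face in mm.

A is a door frame. B is an I-beam. The I-beam is against the door frame's +x side, with their −y faces flush. The x-coordinate of the shared face is 920 mm.

The door frame's +x face and the I-beam's −x face are both at x = 920 mm.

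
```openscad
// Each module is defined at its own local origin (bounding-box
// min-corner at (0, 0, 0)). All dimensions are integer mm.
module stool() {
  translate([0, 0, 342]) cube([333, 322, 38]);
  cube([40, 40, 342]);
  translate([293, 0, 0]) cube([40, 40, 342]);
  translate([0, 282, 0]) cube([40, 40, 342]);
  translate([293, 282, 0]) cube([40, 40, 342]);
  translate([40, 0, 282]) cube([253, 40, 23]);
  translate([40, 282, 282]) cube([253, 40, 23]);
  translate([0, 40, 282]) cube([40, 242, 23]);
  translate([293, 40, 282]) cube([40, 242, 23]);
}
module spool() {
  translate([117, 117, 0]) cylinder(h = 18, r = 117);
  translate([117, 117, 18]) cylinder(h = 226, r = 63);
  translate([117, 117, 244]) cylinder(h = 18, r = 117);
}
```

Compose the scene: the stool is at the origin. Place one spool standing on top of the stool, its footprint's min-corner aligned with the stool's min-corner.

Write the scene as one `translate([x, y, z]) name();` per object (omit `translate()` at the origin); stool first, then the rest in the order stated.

stool();
translate([0, 0, 380]) spool();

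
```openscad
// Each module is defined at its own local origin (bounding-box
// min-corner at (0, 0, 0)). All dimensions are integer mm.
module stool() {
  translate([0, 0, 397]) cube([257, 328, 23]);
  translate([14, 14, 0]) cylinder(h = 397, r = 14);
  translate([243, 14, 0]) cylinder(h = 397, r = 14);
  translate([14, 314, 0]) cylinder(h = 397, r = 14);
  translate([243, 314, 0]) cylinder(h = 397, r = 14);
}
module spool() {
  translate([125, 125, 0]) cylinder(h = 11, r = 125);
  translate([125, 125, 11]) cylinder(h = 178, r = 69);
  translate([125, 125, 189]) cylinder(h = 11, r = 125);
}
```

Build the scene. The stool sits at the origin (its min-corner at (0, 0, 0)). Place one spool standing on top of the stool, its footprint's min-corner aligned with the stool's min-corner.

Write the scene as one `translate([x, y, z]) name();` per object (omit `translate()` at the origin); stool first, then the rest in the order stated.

stool();
translate([0, 0, 420]) spool();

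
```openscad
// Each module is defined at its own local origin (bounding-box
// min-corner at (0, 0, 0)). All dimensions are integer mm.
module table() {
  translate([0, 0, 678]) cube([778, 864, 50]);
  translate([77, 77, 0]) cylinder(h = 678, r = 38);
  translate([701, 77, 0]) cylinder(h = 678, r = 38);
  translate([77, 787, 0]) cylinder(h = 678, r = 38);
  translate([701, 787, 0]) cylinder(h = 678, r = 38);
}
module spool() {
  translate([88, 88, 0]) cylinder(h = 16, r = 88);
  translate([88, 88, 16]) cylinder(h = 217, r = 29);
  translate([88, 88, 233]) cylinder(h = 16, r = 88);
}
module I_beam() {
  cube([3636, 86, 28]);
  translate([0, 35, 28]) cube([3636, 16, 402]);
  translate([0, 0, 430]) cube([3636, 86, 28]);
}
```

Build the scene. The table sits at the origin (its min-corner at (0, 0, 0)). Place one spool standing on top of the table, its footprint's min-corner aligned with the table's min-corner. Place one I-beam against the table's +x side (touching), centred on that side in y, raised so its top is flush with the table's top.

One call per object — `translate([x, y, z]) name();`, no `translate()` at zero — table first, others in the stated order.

table();
translate([0, 0, 728]) spool();
translate([778, 389, 270]) I_beam();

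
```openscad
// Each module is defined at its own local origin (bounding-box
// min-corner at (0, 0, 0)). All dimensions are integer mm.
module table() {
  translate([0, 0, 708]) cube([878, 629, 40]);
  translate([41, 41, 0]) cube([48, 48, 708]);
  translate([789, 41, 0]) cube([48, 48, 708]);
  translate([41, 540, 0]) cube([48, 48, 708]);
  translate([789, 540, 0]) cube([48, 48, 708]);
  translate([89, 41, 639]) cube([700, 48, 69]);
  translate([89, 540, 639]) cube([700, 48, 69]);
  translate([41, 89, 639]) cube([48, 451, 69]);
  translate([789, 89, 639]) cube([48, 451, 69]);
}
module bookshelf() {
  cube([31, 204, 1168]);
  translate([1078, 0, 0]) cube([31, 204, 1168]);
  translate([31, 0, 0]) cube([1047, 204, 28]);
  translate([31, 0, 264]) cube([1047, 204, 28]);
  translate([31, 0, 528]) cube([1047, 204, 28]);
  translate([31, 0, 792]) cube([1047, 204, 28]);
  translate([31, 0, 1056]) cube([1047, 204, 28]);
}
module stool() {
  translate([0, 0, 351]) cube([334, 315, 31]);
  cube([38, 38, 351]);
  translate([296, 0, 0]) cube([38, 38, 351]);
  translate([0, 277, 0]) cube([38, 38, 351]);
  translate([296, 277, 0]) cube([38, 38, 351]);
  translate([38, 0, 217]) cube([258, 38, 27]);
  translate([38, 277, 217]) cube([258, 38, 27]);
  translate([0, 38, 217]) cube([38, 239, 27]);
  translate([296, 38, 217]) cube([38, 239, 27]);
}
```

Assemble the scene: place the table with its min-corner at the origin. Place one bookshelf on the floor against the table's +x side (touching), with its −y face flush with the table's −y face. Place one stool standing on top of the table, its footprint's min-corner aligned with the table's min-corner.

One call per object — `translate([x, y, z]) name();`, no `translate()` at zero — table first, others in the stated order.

table();
translate([878, 0, 0]) bookshelf();
translate([0, 0, 748]) stool();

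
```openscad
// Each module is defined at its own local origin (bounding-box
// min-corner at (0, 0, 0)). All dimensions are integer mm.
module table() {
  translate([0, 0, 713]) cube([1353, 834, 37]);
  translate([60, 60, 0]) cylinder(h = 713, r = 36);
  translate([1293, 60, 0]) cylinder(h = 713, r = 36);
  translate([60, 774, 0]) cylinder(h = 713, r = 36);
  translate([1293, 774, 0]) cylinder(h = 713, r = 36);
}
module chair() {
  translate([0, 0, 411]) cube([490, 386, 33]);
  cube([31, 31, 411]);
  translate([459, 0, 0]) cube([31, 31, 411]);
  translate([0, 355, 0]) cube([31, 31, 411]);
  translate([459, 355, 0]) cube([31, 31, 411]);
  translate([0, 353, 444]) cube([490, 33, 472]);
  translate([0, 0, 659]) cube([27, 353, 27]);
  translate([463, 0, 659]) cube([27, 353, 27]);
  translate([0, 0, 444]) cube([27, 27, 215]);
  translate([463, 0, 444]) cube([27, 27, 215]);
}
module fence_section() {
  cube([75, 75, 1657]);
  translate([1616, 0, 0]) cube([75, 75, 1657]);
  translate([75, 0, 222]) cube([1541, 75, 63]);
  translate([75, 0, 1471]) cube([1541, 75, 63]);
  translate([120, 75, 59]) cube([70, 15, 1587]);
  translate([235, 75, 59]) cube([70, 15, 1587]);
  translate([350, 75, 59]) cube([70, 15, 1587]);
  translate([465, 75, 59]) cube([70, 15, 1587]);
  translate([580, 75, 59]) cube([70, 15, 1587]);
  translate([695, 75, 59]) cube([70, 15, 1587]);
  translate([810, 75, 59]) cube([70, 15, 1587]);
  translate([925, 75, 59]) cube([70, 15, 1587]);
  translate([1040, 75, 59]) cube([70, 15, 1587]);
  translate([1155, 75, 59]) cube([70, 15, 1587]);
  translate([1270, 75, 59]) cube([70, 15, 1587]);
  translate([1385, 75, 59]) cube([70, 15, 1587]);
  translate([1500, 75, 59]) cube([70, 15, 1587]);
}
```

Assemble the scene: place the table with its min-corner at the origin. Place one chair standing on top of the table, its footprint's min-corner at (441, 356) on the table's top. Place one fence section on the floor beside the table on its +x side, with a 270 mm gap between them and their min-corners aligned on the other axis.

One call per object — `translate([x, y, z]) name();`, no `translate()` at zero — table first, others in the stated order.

table();
translate([441, 356, 750]) chair();
translate([1623, 0, 0]) fence_section();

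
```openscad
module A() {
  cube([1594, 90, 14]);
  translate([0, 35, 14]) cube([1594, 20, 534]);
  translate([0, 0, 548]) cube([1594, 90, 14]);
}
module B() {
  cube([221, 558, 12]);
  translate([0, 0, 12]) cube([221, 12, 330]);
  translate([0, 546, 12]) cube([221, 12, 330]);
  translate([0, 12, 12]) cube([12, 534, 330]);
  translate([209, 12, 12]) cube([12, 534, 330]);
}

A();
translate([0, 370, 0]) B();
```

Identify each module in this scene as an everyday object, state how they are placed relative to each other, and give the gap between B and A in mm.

The open box's nearest face is 280 mm from the I-beam's +y face.

A is an I-beam. B is an open box. The open box is on the floor beside the I-beam on its +y side. The gap between the open box and the I-beam is 280 mm.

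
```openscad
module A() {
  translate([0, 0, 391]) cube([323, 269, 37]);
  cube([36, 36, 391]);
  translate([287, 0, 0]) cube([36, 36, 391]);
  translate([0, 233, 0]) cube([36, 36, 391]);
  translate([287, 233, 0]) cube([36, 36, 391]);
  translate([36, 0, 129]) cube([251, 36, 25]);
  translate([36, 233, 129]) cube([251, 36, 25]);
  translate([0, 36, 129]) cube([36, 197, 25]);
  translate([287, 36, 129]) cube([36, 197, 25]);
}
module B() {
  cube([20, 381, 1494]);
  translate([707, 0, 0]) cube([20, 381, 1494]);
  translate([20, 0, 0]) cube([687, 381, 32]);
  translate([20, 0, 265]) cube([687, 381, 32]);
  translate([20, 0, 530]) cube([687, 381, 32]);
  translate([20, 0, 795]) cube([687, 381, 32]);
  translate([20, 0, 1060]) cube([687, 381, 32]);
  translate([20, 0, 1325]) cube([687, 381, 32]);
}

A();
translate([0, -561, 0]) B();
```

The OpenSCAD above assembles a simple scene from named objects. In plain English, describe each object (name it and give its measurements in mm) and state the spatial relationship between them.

A is a simple wooden stool: a rectangular seat 323 mm (x) by 269 mm (y), 37 mm thick, top face at z = 428 mm, on four square legs, each 36×36 mm in cross-section. The legs rest on z = 0, each flush with a corner of the seat. Four stretchers, 36 mm wide and 25 mm tall, connect adjacent legs with their undersides at z = 129 mm, each running between the inner faces of the legs it joins and aligned with the legs' outer faces on the other axis.

B is an open bookshelf. Two side panels, each 20 mm thick, 381 mm deep and 1494 mm tall, stand 727 mm apart (outside-to-outside). Between them sit 6 shelves, each 32 mm thick and 381 mm deep, spanning the full gap between the sides. The bottom shelf rests on the floor (its underside at z = 0) and the clear gap between one shelf's top and the next shelf's underside is 233 mm.

The bookshelf is on the floor beside the stool on its −y side.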